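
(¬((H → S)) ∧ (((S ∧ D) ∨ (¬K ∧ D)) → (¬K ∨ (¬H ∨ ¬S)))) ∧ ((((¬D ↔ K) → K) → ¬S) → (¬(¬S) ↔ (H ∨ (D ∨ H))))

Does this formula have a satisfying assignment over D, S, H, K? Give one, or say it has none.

The formula is unsatisfiable.

Case S = True: the conjunct ¬((H → S)) becomes ¬((H → True)) = False.
Case S = False: the formula simplifies to ¬(¬H) ∧ ¬((H ∨ (D ∨ H))).
  H = True: the conjunct ¬((H ∨ (D ∨ H))) becomes ¬((True ∨ True)) = False.
  H = False: the conjunct ¬(¬H) becomes ¬(¬False) = False.
Both cases fail — unsatisfiable.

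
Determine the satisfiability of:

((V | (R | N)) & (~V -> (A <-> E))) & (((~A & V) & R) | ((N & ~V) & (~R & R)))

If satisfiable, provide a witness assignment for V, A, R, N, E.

V: True, A: False, R: True, N: False, E: False

  (V | (R | N)) & (~V -> (A <-> E)) = True
    V | (R | N) = True
      R | N = True
    ~V -> (A <-> E) = True
      ~V = False
      A <-> E = True
  ((~A & V) & R) | ((N & ~V) & (~R & R)) = True
    (~A & V) & R = True
      ~A & V = True
        ~A = True
    (N & ~V) & (~R & R) = False
      N & ~V = False
        ~V = False
      ~R & R = False
        ~R = False
Both conjuncts True, so the formula holds.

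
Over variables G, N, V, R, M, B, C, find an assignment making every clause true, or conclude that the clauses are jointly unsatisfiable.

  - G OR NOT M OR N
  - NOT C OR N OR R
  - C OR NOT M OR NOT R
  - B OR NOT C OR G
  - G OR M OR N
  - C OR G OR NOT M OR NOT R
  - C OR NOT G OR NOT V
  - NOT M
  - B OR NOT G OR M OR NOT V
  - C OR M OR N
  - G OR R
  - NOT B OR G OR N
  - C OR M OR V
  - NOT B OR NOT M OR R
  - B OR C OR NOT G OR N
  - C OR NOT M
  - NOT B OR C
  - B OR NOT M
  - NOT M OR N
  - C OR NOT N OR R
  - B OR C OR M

G: True, N: True, V: False, R: True, M: False, B: False, C: True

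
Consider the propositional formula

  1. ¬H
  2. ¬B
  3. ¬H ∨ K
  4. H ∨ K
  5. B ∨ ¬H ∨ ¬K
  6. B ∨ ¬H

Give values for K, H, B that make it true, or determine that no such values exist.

K=T; H=F; B=F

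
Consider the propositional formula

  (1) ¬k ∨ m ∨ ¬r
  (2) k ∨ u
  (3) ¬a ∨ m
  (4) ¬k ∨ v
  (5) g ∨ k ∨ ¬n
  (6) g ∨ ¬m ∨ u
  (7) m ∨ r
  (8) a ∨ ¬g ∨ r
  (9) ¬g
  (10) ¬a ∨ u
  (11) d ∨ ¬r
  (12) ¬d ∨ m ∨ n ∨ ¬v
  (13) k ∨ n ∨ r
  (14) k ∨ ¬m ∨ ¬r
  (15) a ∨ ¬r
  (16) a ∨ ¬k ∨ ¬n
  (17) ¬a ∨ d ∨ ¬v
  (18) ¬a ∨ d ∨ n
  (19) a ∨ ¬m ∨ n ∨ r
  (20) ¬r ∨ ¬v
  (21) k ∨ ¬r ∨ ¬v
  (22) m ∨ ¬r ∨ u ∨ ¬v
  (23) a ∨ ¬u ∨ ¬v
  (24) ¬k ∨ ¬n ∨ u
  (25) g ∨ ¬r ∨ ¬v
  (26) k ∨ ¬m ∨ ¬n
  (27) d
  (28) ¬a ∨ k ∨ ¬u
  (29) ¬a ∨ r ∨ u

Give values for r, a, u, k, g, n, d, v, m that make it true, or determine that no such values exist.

Unit clause (¬g) forces g = False.
Unit clause (d) forces d = True.
Set r = False.
  then (m ∨ r) forces m = True.
  then (g ∨ ¬m ∨ u) forces u = True.
Set a = True.
  then (¬a ∨ k ∨ ¬u) forces k = True.
  then (¬k ∨ v) forces v = True.
Set n = True.
All clauses satisfied.

r = False, a = True, u = True, k = True, g = False, n = True, d = True, v = True, m = True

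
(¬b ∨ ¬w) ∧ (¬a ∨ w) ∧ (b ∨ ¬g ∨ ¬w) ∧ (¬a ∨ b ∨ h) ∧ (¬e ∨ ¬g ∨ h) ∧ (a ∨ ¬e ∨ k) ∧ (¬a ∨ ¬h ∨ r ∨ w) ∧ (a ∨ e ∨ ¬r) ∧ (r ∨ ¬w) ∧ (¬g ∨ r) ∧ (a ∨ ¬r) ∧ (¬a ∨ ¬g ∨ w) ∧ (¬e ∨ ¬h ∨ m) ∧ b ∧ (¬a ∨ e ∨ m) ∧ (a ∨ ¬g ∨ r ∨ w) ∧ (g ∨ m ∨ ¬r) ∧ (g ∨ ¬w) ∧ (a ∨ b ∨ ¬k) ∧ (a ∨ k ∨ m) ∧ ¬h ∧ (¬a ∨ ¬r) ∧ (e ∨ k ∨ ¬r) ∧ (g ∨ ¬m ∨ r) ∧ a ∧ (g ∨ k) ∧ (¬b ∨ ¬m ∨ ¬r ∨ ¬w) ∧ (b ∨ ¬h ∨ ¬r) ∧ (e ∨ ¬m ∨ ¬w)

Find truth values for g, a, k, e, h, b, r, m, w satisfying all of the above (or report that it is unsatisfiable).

No satisfying assignment exists.

Case a = True:
  (¬a ∨ w) forces w = True.
  (¬b ∨ ¬w) forces b = False.
  Clause (b) is falsified — contradiction.
Case a = False:
  Clause (a) is falsified — contradiction.
Both cases fail, so the formula is unsatisfiable.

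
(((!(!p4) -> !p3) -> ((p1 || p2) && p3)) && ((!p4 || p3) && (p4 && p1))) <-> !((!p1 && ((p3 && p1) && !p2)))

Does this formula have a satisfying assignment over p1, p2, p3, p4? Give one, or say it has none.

p1=T, p2=F, p3=T, p4=T

  (((!(!p4) -> !p3) -> ((p1 || p2) && p3)) && ((!p4 || p3) && (p4 && p1))) <-> !((!p1 && ((p3 && p1) && !p2))) = True
    ((!(!p4) -> !p3) -> ((p1 || p2) && p3)) && ((!p4 || p3) && (p4 && p1)) = True
      (!(!p4) -> !p3) -> ((p1 || p2) && p3) = True
        !(!p4) -> !p3 = False
          !(!p4) = True
            !p4 = False
          !p3 = False
        (p1 || p2) && p3 = True
          p1 || p2 = True
      (!p4 || p3) && (p4 && p1) = True
        !p4 || p3 = True
          !p4 = False
        p4 && p1 = True
    !((!p1 && ((p3 && p1) && !p2))) = True
      !p1 && ((p3 && p1) && !p2) = False
        !p1 = False
        (p3 && p1) && !p2 = True
          p3 && p1 = True
          !p2 = True
The formula evaluates to True.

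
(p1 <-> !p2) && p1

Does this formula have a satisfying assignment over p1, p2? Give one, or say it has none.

p1 = True, p2 = False

  p1 <-> !p2 = True
    !p2 = True
Both conjuncts True, so the formula holds.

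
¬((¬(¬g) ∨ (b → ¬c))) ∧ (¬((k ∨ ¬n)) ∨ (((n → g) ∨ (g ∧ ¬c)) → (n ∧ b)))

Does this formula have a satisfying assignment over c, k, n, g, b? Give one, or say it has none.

c: True; k: True; n: True; g: False; b: True

  ¬((¬(¬g) ∨ (b → ¬c))) = True
    ¬(¬g) ∨ (b → ¬c) = False
      ¬(¬g) = False
        ¬g = True
      b → ¬c = False
        ¬c = False
  ¬((k ∨ ¬n)) ∨ (((n → g) ∨ (g ∧ ¬c)) → (n ∧ b)) = True
    ¬((k ∨ ¬n)) = False
      k ∨ ¬n = True
        ¬n = False
    ((n → g) ∨ (g ∧ ¬c)) → (n ∧ b) = True
      (n → g) ∨ (g ∧ ¬c) = False
        n → g = False
        g ∧ ¬c = False
          ¬c = False
      n ∧ b = True
Both conjuncts True, so the formula holds.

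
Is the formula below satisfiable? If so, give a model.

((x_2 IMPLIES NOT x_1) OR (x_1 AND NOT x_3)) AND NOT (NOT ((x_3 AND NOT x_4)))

x_1 = False; x_2 = True; x_3 = True; x_4 = False

  (x_2 IMPLIES NOT x_1) OR (x_1 AND NOT x_3) = True
    x_2 IMPLIES NOT x_1 = True
      NOT x_1 = True
    x_1 AND NOT x_3 = False
      NOT x_3 = False
  NOT (NOT ((x_3 AND NOT x_4))) = True
    NOT ((x_3 AND NOT x_4)) = False
      x_3 AND NOT x_4 = True
        NOT x_4 = True
Both conjuncts True, so the formula holds.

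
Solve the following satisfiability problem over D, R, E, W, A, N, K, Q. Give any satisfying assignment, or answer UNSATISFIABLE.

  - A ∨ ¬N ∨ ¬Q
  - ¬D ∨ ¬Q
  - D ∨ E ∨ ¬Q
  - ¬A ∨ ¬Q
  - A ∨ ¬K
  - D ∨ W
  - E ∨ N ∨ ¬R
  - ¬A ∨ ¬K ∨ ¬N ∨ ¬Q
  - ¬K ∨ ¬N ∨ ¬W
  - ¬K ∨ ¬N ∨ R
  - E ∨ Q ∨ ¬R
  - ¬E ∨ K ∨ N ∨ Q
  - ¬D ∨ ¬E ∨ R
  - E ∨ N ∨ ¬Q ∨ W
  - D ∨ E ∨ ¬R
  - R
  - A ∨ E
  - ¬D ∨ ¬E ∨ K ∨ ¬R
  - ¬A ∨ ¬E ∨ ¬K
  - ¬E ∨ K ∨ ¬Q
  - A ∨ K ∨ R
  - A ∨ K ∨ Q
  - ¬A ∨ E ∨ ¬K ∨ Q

D = False, R = True, E = True, W = True, A = True, N = True, K = False, Q = False

Unit clause (R) forces R = True.
Try D = True:
  (¬D ∨ ¬Q) forces Q = False.
  (E ∨ Q ∨ ¬R) forces E = True.
  (¬D ∨ ¬E ∨ K ∨ ¬R) forces K = True.
  (A ∨ ¬K) forces A = True.
  clause (¬A ∨ ¬E ∨ ¬K) is falsified — backtrack.
So D = False.
  then (D ∨ W) forces W = True.
  then (D ∨ E ∨ ¬R) forces E = True.
Set A = True.
  then (¬A ∨ ¬Q) forces Q = False.
  then (¬A ∨ ¬E ∨ ¬K) forces K = False.
  then (¬E ∨ K ∨ N ∨ Q) forces N = True.
All clauses satisfied.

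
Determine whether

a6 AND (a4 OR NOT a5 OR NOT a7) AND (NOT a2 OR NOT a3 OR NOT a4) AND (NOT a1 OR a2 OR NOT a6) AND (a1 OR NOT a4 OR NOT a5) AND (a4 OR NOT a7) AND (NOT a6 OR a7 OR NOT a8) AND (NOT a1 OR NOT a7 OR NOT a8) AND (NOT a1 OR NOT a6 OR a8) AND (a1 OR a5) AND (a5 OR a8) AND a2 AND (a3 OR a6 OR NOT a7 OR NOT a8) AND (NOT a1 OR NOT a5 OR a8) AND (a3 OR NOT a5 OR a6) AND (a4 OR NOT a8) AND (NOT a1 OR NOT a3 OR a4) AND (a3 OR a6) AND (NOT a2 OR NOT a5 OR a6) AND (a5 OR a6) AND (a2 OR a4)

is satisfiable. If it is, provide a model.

a1 = False, a2 = True, a3 = False, a4 = False, a5 = True, a6 = True, a7 = False, a8 = False

Unit clause (a6) forces a6 = True.
Unit clause (a2) forces a2 = True.
Try a1 = True:
  (NOT a1 OR NOT a6 OR a8) forces a8 = True.
  (NOT a6 OR a7 OR NOT a8) forces a7 = True.
  clause (NOT a1 OR NOT a7 OR NOT a8) is falsified — backtrack.
So a1 = False.
  then (a1 OR a5) forces a5 = True.
  then (a1 OR NOT a4 OR NOT a5) forces a4 = False.
  then (a4 OR NOT a7) forces a7 = False.
  then (NOT a6 OR a7 OR NOT a8) forces a8 = False.
Set a3 = False.
All clauses satisfied.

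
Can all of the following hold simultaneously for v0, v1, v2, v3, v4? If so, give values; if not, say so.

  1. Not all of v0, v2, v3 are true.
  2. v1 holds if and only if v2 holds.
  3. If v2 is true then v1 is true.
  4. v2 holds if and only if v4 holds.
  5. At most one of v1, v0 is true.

v0=T; v1=F; v2=F; v3=T; v4=F

  (1) {v0, v2, v3}: 2/3 true — not all ✓
  (2) v1=F, v2=F — same ✓
  (3) v2=F ⇒ v1: vacuous ✓
  (4) v2=F, v4=F — same ✓
  (5) {v1, v0}: 1 true — at most one ✓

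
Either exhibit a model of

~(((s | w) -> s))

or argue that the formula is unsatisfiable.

s = False; w = True

  ~(((s | w) -> s)) = True
    (s | w) -> s = False
      s | w = True
The formula evaluates to True.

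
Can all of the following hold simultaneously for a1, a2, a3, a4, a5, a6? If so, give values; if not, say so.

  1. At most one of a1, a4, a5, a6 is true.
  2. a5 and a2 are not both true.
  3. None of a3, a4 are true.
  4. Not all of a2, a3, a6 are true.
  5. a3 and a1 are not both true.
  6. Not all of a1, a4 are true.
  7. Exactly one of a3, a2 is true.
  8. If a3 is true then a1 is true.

a1 = False; a2 = True; a3 = False; a4 = False; a5 = False; a6 = False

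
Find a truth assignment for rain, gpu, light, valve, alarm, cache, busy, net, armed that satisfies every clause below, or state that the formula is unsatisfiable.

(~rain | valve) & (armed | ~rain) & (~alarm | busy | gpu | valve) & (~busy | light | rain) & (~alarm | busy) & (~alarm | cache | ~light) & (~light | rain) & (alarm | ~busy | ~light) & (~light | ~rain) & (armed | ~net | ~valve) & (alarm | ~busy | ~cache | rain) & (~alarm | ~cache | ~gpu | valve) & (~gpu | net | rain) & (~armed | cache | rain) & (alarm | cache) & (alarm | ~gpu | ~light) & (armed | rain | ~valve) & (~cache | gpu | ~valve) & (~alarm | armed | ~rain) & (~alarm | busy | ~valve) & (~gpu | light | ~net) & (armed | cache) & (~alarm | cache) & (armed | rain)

rain = False; gpu = False; light = False; valve = False; alarm = False; cache = True; busy = False; net = False; armed = True

Set rain = False.
  then (~light | rain) forces light = False.
  then (armed | rain) forces armed = True.
  then (~busy | light | rain) forces busy = False.
  then (~alarm | busy) forces alarm = False.
  then (~armed | cache | rain) forces cache = True.
Set gpu = False.
  then (~cache | gpu | ~valve) forces valve = False.
Set net = False.
All clauses satisfied.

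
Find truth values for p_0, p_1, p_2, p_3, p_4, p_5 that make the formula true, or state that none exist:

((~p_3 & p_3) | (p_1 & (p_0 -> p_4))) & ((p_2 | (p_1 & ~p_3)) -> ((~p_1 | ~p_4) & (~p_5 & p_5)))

p_0 = False, p_1 = True, p_2 = False, p_3 = True, p_4 = True, p_5 = False

  (~p_3 & p_3) | (p_1 & (p_0 -> p_4)) = True
    ~p_3 & p_3 = False
      ~p_3 = False
    p_1 & (p_0 -> p_4) = True
      p_0 -> p_4 = True
  (p_2 | (p_1 & ~p_3)) -> ((~p_1 | ~p_4) & (~p_5 & p_5)) = True
    p_2 | (p_1 & ~p_3) = False
      p_1 & ~p_3 = False
        ~p_3 = False
    (~p_1 | ~p_4) & (~p_5 & p_5) = False
      ~p_1 | ~p_4 = False
        ~p_1 = False
        ~p_4 = False
      ~p_5 & p_5 = False
        ~p_5 = True
Both conjuncts True, so the formula holds.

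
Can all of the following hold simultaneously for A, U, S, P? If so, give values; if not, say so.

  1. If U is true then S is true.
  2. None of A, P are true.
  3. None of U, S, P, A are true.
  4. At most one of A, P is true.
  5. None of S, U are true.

A = False, U = False, S = False, P = False

  (1) U=F ⇒ S: vacuous ✓
  (2) {A, P}: 0 true — none ✓
  (3) {U, S, P, A}: 0 true — none ✓
  (4) {A, P}: 0 true — at most one ✓
  (5) {S, U}: 0 true — none ✓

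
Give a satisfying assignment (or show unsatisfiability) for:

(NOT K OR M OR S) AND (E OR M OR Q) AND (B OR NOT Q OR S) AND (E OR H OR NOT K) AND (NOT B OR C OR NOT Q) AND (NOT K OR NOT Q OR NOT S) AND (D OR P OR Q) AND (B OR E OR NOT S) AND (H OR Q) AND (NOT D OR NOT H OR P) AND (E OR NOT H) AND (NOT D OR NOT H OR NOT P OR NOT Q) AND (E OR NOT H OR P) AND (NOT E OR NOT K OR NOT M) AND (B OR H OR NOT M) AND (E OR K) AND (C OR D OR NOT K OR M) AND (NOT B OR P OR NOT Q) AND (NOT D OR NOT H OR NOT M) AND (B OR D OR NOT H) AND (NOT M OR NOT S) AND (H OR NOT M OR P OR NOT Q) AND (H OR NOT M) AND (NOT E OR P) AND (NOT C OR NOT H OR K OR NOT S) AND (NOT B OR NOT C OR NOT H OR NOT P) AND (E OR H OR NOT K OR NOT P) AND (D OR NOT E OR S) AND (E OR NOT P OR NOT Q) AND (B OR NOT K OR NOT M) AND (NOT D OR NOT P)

Set C = False.
Set P = True.
  then (NOT D OR NOT P) forces D = False.
Try S = False:
  (D OR NOT E OR S) forces E = False.
  (E OR NOT H) forces H = False.
  (E OR H OR NOT K) forces K = False.
  clause (E OR K) is falsified — backtrack.
So S = True.
  then (NOT M OR NOT S) forces M = False.
  then (C OR D OR NOT K OR M) forces K = False.
  then (E OR K) forces E = True.
Set B = False.
  then (B OR D OR NOT H) forces H = False.
  then (H OR Q) forces Q = True.
All clauses satisfied.

C = False; P = True; S = True; B = False; Q = True; M = False; E = True; K = False; D = False; H = False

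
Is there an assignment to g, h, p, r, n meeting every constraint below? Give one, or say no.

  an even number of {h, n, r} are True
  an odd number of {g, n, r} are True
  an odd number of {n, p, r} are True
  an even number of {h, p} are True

Unsatisfiable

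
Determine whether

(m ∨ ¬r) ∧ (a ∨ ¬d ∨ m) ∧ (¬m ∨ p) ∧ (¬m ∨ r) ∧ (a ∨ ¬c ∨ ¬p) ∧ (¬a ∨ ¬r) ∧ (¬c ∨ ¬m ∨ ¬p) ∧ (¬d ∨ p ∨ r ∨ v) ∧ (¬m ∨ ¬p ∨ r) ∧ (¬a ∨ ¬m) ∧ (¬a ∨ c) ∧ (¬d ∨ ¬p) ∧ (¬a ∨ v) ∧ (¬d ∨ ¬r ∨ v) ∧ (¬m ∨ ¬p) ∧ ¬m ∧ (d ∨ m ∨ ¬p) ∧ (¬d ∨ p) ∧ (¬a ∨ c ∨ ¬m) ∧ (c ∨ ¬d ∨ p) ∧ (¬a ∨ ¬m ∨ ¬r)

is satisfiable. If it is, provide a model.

Unit clause (¬m) forces m = False.
In (m ∨ ¬r) only ¬r is left, so r = False.
Try d = True:
  (a ∨ ¬d ∨ m) forces a = True.
  (¬a ∨ c) forces c = True.
  (¬d ∨ ¬p) forces p = False.
  clause (¬d ∨ p) is falsified — backtrack.
So d = False.
  then (d ∨ m ∨ ¬p) forces p = False.
Set a = False.
Set c = False.
Set v = True.
All clauses satisfied.

d: False, a: False, c: False, p: False, v: True, r: False, m: False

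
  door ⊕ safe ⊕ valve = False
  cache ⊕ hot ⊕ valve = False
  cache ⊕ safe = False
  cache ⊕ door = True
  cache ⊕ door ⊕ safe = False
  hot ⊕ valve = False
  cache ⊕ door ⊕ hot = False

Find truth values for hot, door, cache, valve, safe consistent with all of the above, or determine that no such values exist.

Adding constraints 2, 3, 4, 5, 6 mod 2: every variable appears an even number of times on the left, so the left side is 0.
But the right sides sum to 1 (mod 2). 0 ≠ 1 — the system is inconsistent.

Unsatisfiable — no assignment works.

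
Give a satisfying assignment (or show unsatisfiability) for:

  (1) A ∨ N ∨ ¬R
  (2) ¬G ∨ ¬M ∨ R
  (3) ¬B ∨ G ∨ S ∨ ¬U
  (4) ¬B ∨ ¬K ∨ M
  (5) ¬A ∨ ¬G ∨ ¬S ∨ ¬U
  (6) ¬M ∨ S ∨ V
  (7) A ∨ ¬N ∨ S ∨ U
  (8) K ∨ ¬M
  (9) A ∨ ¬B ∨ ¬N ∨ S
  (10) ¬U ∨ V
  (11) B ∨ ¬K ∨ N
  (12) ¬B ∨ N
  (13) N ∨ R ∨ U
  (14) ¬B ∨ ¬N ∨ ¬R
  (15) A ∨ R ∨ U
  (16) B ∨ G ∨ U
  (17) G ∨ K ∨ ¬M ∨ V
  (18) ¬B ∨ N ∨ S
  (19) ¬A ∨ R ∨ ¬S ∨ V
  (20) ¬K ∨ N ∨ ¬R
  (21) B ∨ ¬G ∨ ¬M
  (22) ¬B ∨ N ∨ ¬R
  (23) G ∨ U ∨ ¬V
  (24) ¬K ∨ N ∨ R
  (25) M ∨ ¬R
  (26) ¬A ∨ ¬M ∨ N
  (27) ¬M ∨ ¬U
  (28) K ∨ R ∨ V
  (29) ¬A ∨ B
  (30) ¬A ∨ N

R=F, B=T, V=T, K=F, S=F, U=F, G=T, N=T, M=F, A=T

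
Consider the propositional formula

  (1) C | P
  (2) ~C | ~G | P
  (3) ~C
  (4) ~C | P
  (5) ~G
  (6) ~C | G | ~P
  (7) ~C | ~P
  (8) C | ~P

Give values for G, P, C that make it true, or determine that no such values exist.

Case C = True:
  Clause (~C) is falsified — contradiction.
Case C = False:
  (C | P) forces P = True.
  Clause (C | ~P) is falsified — contradiction.
Both cases fail, so the formula is unsatisfiable.

Unsatisfiable — no assignment works.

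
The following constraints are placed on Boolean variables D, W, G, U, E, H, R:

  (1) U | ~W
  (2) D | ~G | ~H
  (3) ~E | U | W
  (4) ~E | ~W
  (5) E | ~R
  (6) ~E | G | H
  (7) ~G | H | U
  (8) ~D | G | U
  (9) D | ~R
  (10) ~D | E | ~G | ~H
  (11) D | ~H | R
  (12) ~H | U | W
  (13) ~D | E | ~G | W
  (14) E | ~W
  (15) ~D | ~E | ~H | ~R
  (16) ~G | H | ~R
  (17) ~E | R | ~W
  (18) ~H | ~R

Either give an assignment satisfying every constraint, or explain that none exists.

D=T; W=F; G=F; U=T; E=F; H=F; R=F

Set D = True.
Try W = True:
  (U | ~W) forces U = True.
  (~E | ~W) forces E = False.
  clause (E | ~W) is falsified — backtrack.
So W = False.
Set G = False.
  then (~D | G | U) forces U = True.
Set E = False.
  then (E | ~R) forces R = False.
Set H = False.
All clauses satisfied.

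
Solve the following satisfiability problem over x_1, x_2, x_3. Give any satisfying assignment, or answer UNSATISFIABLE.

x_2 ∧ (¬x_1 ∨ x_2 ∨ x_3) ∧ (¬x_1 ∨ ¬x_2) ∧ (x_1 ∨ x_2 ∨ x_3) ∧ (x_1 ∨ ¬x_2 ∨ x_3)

x_1=F, x_2=T, x_3=T

Unit clause (x_2) forces x_2 = True.
In (¬x_1 ∨ ¬x_2) only ¬x_1 is left, so x_1 = False.
In (x_1 ∨ ¬x_2 ∨ x_3) only x_3 is left, so x_3 = True.
Check each clause:
  (x_2): x_2 holds.
  (¬x_1 ∨ x_2 ∨ x_3): ¬x_1 holds.
  (¬x_1 ∨ ¬x_2): ¬x_1 holds.
  (x_1 ∨ x_2 ∨ x_3): x_2 holds.
  (x_1 ∨ ¬x_2 ∨ x_3): x_3 holds.
All clauses satisfied.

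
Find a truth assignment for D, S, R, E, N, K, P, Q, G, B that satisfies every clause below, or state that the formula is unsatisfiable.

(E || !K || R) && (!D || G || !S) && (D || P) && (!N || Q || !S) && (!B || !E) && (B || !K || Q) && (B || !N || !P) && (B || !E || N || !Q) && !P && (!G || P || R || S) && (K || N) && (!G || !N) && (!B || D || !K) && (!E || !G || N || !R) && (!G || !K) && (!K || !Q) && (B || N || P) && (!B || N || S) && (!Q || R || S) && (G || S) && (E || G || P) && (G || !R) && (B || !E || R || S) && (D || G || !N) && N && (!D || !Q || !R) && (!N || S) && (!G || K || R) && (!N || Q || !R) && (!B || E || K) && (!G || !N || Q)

Unsatisfiable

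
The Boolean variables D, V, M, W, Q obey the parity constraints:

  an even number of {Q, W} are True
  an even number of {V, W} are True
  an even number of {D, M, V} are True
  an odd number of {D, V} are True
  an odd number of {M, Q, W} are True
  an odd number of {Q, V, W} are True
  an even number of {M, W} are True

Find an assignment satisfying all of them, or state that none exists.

D: False; V: True; M: True; W: True; Q: True

{Q, W}: 2 true → even ✓
{V, W}: 2 true → even ✓
{D, M, V}: 2 true → even ✓
{D, V}: 1 true → odd ✓
{M, Q, W}: 3 true → odd ✓
{Q, V, W}: 3 true → odd ✓
{M, W}: 2 true → even ✓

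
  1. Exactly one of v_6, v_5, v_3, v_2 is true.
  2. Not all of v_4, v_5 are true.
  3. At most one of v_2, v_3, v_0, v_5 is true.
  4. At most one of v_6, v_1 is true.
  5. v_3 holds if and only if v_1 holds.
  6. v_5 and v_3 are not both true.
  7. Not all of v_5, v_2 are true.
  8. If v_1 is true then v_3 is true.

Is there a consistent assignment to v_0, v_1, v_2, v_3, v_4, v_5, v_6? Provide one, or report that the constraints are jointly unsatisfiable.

v_0=F, v_1=T, v_2=F, v_3=T, v_4=F, v_5=F, v_6=F

  (1) {v_6, v_5, v_3, v_2}: 1 true — exactly one ✓
  (2) {v_4, v_5}: 0/2 true — not all ✓
  (3) {v_2, v_3, v_0, v_5}: 1 true — at most one ✓
  (4) {v_6, v_1}: 1 true — at most one ✓
  (5) v_3=T, v_1=T — same ✓
  (6) v_5=F, v_3=T — not both ✓
  (7) {v_5, v_2}: 0/2 true — not all ✓
  (8) v_1=T ⇒ v_3: T ✓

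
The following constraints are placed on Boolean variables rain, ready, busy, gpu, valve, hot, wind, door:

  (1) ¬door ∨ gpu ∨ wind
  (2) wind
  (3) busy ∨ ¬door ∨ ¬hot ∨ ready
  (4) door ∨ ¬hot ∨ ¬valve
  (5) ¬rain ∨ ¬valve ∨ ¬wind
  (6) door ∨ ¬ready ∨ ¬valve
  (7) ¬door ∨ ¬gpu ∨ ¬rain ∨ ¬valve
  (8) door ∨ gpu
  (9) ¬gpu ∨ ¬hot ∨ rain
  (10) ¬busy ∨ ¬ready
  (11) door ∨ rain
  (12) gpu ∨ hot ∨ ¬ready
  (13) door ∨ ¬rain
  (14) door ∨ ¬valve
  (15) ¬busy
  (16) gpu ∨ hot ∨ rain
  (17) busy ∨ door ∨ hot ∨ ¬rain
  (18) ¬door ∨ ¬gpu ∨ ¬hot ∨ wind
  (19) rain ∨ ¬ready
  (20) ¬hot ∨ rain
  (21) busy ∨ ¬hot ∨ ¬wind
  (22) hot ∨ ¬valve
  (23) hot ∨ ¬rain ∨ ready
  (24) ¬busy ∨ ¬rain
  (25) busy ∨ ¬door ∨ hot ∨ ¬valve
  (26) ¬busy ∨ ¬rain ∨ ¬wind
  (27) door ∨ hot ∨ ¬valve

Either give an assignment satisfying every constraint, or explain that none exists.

rain: True; ready: True; busy: False; gpu: True; valve: False; hot: False; wind: True; door: True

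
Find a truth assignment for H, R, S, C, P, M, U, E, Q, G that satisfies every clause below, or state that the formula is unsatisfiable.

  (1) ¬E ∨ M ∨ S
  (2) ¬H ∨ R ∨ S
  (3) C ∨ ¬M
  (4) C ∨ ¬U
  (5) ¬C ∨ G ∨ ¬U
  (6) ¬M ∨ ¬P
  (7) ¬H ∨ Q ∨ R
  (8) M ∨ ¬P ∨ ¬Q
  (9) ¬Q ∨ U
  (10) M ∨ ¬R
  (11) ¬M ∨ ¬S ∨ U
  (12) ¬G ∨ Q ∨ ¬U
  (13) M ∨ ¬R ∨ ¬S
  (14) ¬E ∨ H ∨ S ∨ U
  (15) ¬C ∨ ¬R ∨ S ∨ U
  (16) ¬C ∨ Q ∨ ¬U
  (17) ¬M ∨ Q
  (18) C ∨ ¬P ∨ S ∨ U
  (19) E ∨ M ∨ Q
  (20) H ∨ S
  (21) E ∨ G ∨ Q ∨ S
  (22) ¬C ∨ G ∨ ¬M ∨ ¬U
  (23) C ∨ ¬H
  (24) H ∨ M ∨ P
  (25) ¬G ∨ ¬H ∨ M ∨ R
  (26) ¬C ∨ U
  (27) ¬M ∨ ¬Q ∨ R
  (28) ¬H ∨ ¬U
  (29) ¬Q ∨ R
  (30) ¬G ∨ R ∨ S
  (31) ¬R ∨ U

H=F, R=F, S=T, C=F, P=T, M=F, U=F, E=T, Q=F, G=F

Try H = True:
  (C ∨ ¬H) forces C = True.
  (¬C ∨ U) forces U = True.
  clause (¬H ∨ ¬U) is falsified — backtrack.
So H = False.
  then (H ∨ S) forces S = True.
Set R = False.
  then (¬Q ∨ R) forces Q = False.
  then (¬M ∨ Q) forces M = False.
  then (E ∨ M ∨ Q) forces E = True.
  then (H ∨ M ∨ P) forces P = True.
Set C = False.
  then (C ∨ ¬U) forces U = False.
Set G = False.
All clauses satisfied.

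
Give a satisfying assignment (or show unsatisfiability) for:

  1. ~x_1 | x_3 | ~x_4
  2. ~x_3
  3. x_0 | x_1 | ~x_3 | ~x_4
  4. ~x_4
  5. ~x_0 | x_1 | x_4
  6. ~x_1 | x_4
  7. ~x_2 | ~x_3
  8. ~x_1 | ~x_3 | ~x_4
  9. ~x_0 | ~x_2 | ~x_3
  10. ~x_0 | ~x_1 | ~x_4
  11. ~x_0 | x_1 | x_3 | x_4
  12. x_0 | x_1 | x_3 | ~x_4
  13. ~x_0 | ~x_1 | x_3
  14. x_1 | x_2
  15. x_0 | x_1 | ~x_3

x_0 = False, x_1 = False, x_2 = True, x_3 = False, x_4 = False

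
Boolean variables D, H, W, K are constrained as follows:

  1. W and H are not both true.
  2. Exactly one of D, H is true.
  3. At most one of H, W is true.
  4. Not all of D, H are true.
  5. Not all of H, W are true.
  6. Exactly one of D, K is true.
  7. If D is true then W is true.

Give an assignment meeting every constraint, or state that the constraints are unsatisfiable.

D=F; H=T; W=F; K=T

  (1) W=F, H=T — not both ✓
  (2) {D, H}: 1 true — exactly one ✓
  (3) {H, W}: 1 true — at most one ✓
  (4) {D, H}: 1/2 true — not all ✓
  (5) {H, W}: 1/2 true — not all ✓
  (6) {D, K}: 1 true — exactly one ✓
  (7) D=F ⇒ W: vacuous ✓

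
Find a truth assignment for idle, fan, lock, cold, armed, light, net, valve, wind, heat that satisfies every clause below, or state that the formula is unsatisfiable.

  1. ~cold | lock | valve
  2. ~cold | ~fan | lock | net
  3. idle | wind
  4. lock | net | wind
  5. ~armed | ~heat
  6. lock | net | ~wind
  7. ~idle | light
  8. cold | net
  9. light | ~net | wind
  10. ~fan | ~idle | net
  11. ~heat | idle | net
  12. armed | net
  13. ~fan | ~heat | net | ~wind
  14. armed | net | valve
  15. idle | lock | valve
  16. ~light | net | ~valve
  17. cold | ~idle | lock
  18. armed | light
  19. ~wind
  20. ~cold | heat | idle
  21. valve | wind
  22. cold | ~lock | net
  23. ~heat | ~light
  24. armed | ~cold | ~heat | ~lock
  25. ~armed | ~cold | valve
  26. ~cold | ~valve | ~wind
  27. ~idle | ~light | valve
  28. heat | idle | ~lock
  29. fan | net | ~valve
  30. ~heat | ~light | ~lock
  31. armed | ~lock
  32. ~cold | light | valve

Unit clause (~wind) forces wind = False.
In (valve | wind) only valve is left, so valve = True.
In (idle | wind) only idle is left, so idle = True.
In (~idle | light) only light is left, so light = True.
In (~light | net | ~valve) only net is left, so net = True.
In (~heat | ~light) only ~heat is left, so heat = False.
Set fan = False.
Set lock = False.
  then (cold | ~idle | lock) forces cold = True.
Set armed = True.
All clauses satisfied.

idle = True, fan = False, lock = False, cold = True, armed = True, light = True, net = True, valve = True, wind = False, heat = False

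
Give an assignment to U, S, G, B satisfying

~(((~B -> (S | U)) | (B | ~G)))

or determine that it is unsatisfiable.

U: False, S: False, G: True, B: False

  ~(((~B -> (S | U)) | (B | ~G))) = True
    (~B -> (S | U)) | (B | ~G) = False
      ~B -> (S | U) = False
        ~B = True
        S | U = False
      B | ~G = False
        ~G = False
The formula evaluates to True.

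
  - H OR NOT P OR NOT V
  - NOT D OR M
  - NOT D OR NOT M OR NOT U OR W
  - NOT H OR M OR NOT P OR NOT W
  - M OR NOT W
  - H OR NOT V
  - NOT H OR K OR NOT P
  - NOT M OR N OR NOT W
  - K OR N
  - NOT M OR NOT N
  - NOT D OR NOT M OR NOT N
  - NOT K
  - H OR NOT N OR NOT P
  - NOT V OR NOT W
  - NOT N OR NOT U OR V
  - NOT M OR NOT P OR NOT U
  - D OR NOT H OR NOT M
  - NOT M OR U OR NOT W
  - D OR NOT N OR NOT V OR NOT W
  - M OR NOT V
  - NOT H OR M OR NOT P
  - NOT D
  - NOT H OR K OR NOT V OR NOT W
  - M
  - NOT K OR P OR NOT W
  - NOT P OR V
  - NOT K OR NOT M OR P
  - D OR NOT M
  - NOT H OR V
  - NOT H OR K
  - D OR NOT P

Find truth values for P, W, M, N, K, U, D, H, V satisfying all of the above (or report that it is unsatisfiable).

Case N = True:
  (NOT M OR NOT N) forces M = False.
  Clause (M) is falsified — contradiction.
Case N = False:
  (K OR N) forces K = True.
  Clause (NOT K) is falsified — contradiction.
Both cases fail, so the formula is unsatisfiable.

Unsatisfiable — no assignment works.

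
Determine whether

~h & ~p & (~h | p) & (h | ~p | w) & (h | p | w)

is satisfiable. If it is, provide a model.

Unit clause (~h) forces h = False.
Unit clause (~p) forces p = False.
In (h | p | w) only w is left, so w = True.
Check each clause:
  (~h): ~h holds.
  (~p): ~p holds.
  (~h | p): ~h holds.
  (h | ~p | w): ~p holds.
  (h | p | w): w holds.
All clauses satisfied.

w = True, p = False, h = False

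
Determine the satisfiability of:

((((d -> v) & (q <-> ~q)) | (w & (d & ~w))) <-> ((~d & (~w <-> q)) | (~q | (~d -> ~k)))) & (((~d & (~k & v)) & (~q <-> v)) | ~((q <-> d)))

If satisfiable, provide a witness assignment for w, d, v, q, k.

w = True; d = False; v = True; q = True; k = True

  (((d -> v) & (q <-> ~q)) | (w & (d & ~w))) <-> ((~d & (~w <-> q)) | (~q | (~d -> ~k))) = True
    ((d -> v) & (q <-> ~q)) | (w & (d & ~w)) = False
      (d -> v) & (q <-> ~q) = False
        d -> v = True
        q <-> ~q = False
          ~q = False
      w & (d & ~w) = False
        d & ~w = False
          ~w = False
    (~d & (~w <-> q)) | (~q | (~d -> ~k)) = False
      ~d & (~w <-> q) = False
        ~d = True
        ~w <-> q = False
          ~w = False
      ~q | (~d -> ~k) = False
        ~q = False
        ~d -> ~k = False
          ~d = True
          ~k = False
  ((~d & (~k & v)) & (~q <-> v)) | ~((q <-> d)) = True
    (~d & (~k & v)) & (~q <-> v) = False
      ~d & (~k & v) = False
        ~d = True
        ~k & v = False
          ~k = False
      ~q <-> v = False
        ~q = False
    ~((q <-> d)) = True
      q <-> d = False
Both conjuncts True, so the formula holds.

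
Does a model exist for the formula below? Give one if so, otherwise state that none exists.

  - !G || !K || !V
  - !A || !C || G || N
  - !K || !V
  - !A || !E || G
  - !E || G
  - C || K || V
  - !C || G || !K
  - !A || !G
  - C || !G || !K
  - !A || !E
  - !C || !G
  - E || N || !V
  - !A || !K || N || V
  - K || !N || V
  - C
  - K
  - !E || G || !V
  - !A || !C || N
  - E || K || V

Case C = True:
  (!C || !G) forces G = False.
  (!E || G) forces E = False.
  (!C || G || !K) forces K = False.
  Clause (K) is falsified — contradiction.
Case C = False:
  Clause (C) is falsified — contradiction.
Both cases fail, so the formula is unsatisfiable.

Unsatisfiable — no assignment works.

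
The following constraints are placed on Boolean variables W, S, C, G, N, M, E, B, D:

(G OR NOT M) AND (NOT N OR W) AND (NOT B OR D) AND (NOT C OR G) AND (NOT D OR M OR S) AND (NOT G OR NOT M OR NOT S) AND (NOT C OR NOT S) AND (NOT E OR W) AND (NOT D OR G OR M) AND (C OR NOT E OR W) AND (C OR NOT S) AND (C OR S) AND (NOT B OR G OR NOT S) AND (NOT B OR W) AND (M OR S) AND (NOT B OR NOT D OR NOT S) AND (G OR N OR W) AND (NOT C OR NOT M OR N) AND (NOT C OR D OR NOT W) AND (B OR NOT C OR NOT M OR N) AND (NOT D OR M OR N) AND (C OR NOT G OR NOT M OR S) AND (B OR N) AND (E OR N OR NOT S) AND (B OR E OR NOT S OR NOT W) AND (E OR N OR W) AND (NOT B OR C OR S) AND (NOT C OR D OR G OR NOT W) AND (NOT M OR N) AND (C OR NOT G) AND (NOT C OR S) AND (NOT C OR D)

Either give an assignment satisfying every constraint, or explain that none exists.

UNSATISFIABLE

Case S = True:
  (NOT C OR NOT S) forces C = False.
  Clause (C OR NOT S) is falsified — contradiction.
Case S = False:
  (C OR S) forces C = True.
  Clause (NOT C OR S) is falsified — contradiction.
Both cases fail, so the formula is unsatisfiable.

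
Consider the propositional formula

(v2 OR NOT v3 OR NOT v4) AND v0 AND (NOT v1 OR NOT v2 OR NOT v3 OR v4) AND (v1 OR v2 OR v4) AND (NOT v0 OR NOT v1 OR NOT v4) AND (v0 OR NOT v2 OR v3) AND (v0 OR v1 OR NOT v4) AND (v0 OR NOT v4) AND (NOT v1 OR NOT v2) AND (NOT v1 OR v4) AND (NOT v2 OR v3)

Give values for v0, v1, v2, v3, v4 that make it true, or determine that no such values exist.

Unit clause (v0) forces v0 = True.
Try v1 = True:
  (NOT v0 OR NOT v1 OR NOT v4) forces v4 = False.
  clause (NOT v1 OR v4) is falsified — backtrack.
So v1 = False.
Set v2 = False.
  then (v1 OR v2 OR v4) forces v4 = True.
  then (v2 OR NOT v3 OR NOT v4) forces v3 = False.
All clauses satisfied.

v0: True; v1: False; v2: False; v3: False; v4: True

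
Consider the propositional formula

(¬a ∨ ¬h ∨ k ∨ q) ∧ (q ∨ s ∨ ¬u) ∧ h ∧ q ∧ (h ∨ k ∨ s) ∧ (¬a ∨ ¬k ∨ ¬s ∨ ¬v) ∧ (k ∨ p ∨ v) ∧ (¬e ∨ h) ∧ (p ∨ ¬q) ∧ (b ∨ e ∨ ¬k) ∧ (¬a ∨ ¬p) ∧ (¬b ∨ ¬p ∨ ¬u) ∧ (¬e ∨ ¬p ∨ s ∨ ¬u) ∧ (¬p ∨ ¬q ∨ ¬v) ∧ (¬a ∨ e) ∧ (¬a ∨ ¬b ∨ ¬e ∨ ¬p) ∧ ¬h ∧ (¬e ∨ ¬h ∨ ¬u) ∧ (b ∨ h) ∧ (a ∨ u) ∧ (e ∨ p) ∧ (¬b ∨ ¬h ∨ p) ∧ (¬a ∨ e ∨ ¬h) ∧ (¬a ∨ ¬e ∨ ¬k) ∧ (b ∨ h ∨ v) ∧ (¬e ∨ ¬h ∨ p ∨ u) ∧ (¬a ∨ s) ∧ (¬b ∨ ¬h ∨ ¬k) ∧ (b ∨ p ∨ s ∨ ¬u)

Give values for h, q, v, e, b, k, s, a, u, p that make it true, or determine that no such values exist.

No satisfying assignment exists.

Case h = True:
  Clause (¬h) is falsified — contradiction.
Case h = False:
  Clause (h) is falsified — contradiction.
Both cases fail, so the formula is unsatisfiable.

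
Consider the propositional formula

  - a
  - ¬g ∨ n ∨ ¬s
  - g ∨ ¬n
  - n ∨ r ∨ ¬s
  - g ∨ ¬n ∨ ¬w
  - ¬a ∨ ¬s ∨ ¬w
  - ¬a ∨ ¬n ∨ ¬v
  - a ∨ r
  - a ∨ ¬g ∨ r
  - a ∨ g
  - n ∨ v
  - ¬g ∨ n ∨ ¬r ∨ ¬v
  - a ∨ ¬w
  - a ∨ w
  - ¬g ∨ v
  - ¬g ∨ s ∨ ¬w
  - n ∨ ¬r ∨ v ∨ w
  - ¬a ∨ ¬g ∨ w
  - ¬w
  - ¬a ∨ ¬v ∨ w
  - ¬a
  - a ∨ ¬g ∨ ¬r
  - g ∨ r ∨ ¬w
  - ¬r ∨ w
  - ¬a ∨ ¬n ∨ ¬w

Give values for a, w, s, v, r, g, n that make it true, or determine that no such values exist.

Case a = True:
  Clause (¬a) is falsified — contradiction.
Case a = False:
  Clause (a) is falsified — contradiction.
Both cases fail, so the formula is unsatisfiable.

No satisfying assignment exists.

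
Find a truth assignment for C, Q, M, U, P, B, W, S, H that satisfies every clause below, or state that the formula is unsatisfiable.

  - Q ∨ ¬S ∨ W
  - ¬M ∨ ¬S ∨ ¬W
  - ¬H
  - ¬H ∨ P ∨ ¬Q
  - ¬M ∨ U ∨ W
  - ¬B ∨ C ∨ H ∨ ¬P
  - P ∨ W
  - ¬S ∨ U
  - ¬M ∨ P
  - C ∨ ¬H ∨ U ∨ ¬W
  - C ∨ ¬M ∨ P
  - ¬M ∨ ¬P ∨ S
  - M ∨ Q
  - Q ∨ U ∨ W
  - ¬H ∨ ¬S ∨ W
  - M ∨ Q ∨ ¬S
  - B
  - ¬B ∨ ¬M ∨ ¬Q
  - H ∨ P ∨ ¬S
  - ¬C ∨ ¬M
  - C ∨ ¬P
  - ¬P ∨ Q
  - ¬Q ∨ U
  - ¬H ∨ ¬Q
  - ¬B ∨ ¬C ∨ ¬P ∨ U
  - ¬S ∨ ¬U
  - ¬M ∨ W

Unit clause (¬H) forces H = False.
Unit clause (B) forces B = True.
Set C = True.
  then (¬C ∨ ¬M) forces M = False.
  then (M ∨ Q) forces Q = True.
  then (¬Q ∨ U) forces U = True.
  then (¬S ∨ ¬U) forces S = False.
Set P = False.
  then (P ∨ W) forces W = True.
All clauses satisfied.

C: True, Q: True, M: False, U: True, P: False, B: True, W: True, S: False, H: False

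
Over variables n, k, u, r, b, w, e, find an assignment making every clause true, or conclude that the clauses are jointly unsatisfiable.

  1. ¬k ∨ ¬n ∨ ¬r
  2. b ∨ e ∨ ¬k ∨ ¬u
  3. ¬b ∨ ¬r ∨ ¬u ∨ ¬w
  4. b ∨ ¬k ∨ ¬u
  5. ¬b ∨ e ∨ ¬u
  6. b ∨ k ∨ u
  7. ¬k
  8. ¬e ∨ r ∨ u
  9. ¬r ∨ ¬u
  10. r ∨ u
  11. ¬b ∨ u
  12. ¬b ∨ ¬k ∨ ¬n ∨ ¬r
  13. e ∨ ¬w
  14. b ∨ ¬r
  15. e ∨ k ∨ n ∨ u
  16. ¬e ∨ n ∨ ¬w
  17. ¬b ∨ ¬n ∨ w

n = False; k = False; u = True; r = False; b = True; w = False; e = True

Unit clause (¬k) forces k = False.
Set n = False.
Set u = True.
  then (¬r ∨ ¬u) forces r = False.
Set b = True.
  then (¬b ∨ e ∨ ¬u) forces e = True.
  then (¬e ∨ n ∨ ¬w) forces w = False.
All clauses satisfied.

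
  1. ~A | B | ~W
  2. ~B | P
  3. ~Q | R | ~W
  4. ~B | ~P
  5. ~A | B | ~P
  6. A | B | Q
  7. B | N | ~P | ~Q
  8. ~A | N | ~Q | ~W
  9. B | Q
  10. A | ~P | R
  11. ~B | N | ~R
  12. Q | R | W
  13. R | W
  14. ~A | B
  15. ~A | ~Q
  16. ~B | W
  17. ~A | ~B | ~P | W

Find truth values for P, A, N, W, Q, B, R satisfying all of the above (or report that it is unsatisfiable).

Set P = True.
  then (~B | ~P) forces B = False.
  then (~A | B | ~P) forces A = False.
  then (A | B | Q) forces Q = True.
  then (B | N | ~P | ~Q) forces N = True.
  then (A | ~P | R) forces R = True.
Set W = True.
All clauses satisfied.

P=T; A=F; N=T; W=T; Q=T; B=F; R=T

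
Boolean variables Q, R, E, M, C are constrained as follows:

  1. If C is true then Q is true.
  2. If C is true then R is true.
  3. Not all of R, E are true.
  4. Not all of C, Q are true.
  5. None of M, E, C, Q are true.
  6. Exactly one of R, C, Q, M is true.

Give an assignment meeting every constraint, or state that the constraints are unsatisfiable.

Q=F, R=T, E=F, M=F, C=F

  (1) C=F ⇒ Q: vacuous ✓
  (2) C=F ⇒ R: vacuous ✓
  (3) {R, E}: 1/2 true — not all ✓
  (4) {C, Q}: 0/2 true — not all ✓
  (5) {M, E, C, Q}: 0 true — none ✓
  (6) {R, C, Q, M}: 1 true — exactly one ✓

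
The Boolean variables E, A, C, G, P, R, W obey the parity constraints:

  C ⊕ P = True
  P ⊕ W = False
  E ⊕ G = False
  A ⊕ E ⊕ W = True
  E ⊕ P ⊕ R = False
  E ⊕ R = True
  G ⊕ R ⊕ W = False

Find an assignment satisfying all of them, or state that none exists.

E: False, A: False, C: False, G: False, P: True, R: True, W: True

C ⊕ P = F ⊕ T = True ✓
P ⊕ W = T ⊕ T = False ✓
E ⊕ G = F ⊕ F = False ✓
A ⊕ E ⊕ W = F ⊕ F ⊕ T = True ✓
E ⊕ P ⊕ R = F ⊕ T ⊕ T = False ✓
E ⊕ R = F ⊕ T = True ✓
G ⊕ R ⊕ W = F ⊕ T ⊕ T = False ✓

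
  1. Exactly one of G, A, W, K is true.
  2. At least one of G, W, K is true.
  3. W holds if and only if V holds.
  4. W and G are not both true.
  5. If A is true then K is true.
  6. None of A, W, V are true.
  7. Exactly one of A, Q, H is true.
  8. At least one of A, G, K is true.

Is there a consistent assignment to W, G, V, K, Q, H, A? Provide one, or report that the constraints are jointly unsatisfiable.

W=F, G=T, V=F, K=F, Q=F, H=T, A=F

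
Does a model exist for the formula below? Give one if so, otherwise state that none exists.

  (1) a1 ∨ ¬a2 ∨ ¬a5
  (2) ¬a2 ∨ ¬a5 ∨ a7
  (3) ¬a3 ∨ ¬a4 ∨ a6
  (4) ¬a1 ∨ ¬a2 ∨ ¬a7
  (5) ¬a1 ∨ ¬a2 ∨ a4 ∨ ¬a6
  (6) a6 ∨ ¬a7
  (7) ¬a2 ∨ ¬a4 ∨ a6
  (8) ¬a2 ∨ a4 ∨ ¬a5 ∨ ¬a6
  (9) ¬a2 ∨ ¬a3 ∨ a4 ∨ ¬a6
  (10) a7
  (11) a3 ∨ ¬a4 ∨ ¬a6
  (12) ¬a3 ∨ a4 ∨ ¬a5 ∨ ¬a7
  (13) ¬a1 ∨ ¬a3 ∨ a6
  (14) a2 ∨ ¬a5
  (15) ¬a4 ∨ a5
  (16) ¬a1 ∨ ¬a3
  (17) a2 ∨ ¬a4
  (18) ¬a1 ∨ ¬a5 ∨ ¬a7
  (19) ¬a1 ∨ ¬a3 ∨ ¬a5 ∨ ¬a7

a1 = False, a2 = False, a3 = True, a4 = False, a5 = False, a6 = True, a7 = True

Unit clause (a7) forces a7 = True.
In (a6 ∨ ¬a7) only a6 is left, so a6 = True.
Set a1 = False.
Set a2 = False.
  then (a2 ∨ ¬a5) forces a5 = False.
  then (¬a4 ∨ a5) forces a4 = False.
Set a3 = True.
All clauses satisfied.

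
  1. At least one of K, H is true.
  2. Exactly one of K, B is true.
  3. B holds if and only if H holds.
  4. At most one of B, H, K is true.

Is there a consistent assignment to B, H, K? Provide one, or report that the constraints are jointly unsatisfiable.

B = False, H = False, K = True

  (1) {K, H}: 1 true — at least one ✓
  (2) {K, B}: 1 true — exactly one ✓
  (3) B=F, H=F — same ✓
  (4) {B, H, K}: 1 true — at most one ✓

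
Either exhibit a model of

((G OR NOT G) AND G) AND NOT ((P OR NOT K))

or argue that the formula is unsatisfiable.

P=F; K=T; G=T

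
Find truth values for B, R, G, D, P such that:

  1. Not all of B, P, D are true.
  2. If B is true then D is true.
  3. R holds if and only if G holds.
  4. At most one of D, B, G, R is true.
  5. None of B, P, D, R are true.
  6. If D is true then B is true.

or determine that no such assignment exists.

B: False; R: False; G: False; D: False; P: False

  (1) {B, P, D}: 0/3 true — not all ✓
  (2) B=F ⇒ D: vacuous ✓
  (3) R=F, G=F — same ✓
  (4) {D, B, G, R}: 0 true — at most one ✓
  (5) {B, P, D, R}: 0 true — none ✓
  (6) D=F ⇒ B: vacuous ✓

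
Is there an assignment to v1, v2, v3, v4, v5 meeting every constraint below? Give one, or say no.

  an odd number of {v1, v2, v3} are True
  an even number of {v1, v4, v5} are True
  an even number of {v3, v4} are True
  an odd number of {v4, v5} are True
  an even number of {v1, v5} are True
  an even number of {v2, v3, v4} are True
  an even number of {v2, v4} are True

v1: True, v2: False, v3: False, v4: False, v5: True

{v1, v2, v3}: 1 true → odd ✓
{v1, v4, v5}: 2 true → even ✓
{v3, v4}: 0 true → even ✓
{v4, v5}: 1 true → odd ✓
{v1, v5}: 2 true → even ✓
{v2, v3, v4}: 0 true → even ✓
{v2, v4}: 0 true → even ✓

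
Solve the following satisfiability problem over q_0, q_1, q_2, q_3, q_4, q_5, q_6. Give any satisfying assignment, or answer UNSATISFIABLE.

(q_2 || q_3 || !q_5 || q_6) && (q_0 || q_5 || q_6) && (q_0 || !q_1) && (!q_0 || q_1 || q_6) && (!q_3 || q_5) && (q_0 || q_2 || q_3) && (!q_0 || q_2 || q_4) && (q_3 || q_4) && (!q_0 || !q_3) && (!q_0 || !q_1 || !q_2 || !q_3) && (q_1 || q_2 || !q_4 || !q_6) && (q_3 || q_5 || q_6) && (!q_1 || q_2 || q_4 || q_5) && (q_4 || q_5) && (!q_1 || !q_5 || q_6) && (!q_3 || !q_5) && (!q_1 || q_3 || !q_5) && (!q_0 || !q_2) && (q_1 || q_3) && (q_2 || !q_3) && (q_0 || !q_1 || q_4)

Set q_0 = True.
  then (!q_0 || !q_3) forces q_3 = False.
  then (!q_0 || !q_2) forces q_2 = False.
  then (q_1 || q_3) forces q_1 = True.
  then (!q_0 || q_2 || q_4) forces q_4 = True.
  then (!q_1 || q_3 || !q_5) forces q_5 = False.
  then (q_3 || q_5 || q_6) forces q_6 = True.
All clauses satisfied.

q_0=T, q_1=T, q_2=F, q_3=F, q_4=T, q_5=F, q_6=T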